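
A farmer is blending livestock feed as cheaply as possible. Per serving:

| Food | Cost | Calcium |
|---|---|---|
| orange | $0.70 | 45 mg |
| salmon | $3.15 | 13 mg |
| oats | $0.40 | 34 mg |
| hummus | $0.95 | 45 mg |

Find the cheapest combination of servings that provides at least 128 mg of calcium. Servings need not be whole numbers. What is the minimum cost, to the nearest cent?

$1.51

Cost per mg of calcium: oats $0.0118, orange $0.0156, hummus $0.0211, salmon $0.2423.
With no serving limits, use only oats: 128 mg / 34 mg = 3.765 servings × $0.40 = $1.51.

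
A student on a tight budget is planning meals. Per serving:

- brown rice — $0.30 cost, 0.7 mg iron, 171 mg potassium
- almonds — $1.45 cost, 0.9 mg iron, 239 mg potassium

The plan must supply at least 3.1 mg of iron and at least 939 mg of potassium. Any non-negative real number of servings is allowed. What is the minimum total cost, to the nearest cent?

For a min-cost LP with two ≥-constraints, a basic feasible solution has at most two positive variables.
brown rice only: max(3.1/0.7, 939/171) = 5.491 servings → $1.65.
almonds only: max(3.1/0.9, 939/239) = 3.929 servings → $5.70.
brown rice + almonds with both targets exact would need a negative amount; discard.
The minimum over all feasible corners is $1.65.

$1.65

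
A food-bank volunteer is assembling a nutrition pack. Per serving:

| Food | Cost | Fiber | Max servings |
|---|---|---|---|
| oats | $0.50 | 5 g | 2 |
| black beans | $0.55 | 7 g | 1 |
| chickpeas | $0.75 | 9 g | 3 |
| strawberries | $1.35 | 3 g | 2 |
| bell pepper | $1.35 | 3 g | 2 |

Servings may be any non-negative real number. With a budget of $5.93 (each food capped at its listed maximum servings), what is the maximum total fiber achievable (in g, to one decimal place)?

Fiber per dollar: black beans 12.73, chickpeas 12, oats 10, strawberries 2.222, bell pepper 2.222.
Take 1 serving of black beans: spends $0.55, +7.0 g fiber (running total 7.0 g).
Take 3 servings of chickpeas: spends $2.25, +27.0 g fiber (running total 34.0 g).
Take 2 servings of oats: spends $1.00, +10.0 g fiber (running total 44.0 g).
Take 1.578 servings of strawberries: spends $2.13, +4.7 g fiber (running total 48.7 g).
Filling greedily by fiber-per-dollar is optimal for one linear limit, giving 48.7 g.

48.7 g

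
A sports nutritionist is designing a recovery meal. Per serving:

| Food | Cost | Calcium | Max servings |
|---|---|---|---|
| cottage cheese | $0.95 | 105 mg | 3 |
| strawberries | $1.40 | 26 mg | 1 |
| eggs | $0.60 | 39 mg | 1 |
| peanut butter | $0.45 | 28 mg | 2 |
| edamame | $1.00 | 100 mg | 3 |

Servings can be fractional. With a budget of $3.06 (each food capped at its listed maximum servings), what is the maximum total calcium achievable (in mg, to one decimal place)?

Calcium per dollar: cottage cheese 110.5, edamame 100, eggs 65, peanut butter 62.22, strawberries 18.57.
Take 3 servings of cottage cheese: spends $2.85, +315.0 mg calcium (running total 315.0 mg).
Take 0.21 servings of edamame: spends $0.21, +21.0 mg calcium (running total 336.0 mg).
Filling greedily by calcium-per-dollar is optimal for one linear limit, giving 336.0 mg.

336.0 mg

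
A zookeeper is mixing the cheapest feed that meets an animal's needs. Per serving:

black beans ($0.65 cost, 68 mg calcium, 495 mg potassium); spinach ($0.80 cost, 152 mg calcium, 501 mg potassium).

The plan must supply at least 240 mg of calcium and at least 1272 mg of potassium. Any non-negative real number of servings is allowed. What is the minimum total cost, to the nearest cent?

$1.78

An LP optimum is at a vertex; with two nutrient constraints at most two foods are used. Check each candidate.
black beans only: max(240/68, 1272/495) = 3.529 servings → $2.29.
spinach only: max(240/152, 1272/501) = 2.539 servings → $2.03.
black beans + spinach with both tight: 1.776 servings and 0.7846 servings → $1.78.
The minimum over all feasible corners is $1.78.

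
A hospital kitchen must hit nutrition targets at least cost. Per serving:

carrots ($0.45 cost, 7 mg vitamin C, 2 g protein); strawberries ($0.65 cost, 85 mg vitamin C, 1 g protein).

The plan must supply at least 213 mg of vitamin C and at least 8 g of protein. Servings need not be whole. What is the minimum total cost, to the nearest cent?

Check every corner: each single food scaled to meet both minima, and each pair solved so both constraints bind.
carrots only: max(213/7, 8/2) = 30.43 servings → $13.69.
strawberries only: max(213/85, 8/1) = 8 servings → $5.20.
carrots + strawberries with both tight: 2.865 servings and 2.27 servings → $2.76.
So the least-cost plan costs $2.76.

$2.76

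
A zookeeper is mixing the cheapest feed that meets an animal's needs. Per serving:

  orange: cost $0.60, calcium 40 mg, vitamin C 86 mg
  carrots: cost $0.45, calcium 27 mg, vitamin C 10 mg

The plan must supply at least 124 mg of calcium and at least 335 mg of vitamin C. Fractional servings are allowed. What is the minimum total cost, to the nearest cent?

$2.34

With two linear requirements the optimum uses one or two foods; enumerate the corners.
orange only: max(124/40, 335/86) = 3.895 servings → $2.34.
carrots only: max(124/27, 335/10) = 33.5 servings → $15.07.
orange + carrots: the both-tight solution has a negative serving — not a feasible corner.
Cheapest feasible corner: $2.34.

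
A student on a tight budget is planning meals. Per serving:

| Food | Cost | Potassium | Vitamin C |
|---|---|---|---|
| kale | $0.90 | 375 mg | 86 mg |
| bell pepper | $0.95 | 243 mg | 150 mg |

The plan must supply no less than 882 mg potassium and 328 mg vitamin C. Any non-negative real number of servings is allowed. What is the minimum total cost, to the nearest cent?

Two binding constraints pin down two serving amounts, so the optimal mix uses at most two foods. The candidates are each food alone (scaled to the tighter of potassium/vitamin C) and each pair with both constraints tight.
kale only: max(882/375, 328/86) = 3.814 servings → $3.43.
bell pepper only: max(882/243, 328/150) = 3.63 servings → $3.45.
kale + bell pepper with both tight: 1.488 servings and 1.334 servings → $2.61.
Cheapest feasible corner: $2.61.

$2.61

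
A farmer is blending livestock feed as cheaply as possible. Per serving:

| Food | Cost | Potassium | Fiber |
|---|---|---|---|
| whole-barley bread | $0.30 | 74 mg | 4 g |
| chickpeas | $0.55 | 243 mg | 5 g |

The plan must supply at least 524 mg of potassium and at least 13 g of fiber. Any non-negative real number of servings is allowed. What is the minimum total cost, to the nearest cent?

whole-barley bread only: max(524/74, 13/4) = 7.081 servings → $2.12.
chickpeas only: max(524/243, 13/5) = 2.6 servings → $1.43.
whole-barley bread + chickpeas with both tight: 0.8953 servings and 1.884 servings → $1.30.
The minimum over all feasible corners is $1.30.

$1.30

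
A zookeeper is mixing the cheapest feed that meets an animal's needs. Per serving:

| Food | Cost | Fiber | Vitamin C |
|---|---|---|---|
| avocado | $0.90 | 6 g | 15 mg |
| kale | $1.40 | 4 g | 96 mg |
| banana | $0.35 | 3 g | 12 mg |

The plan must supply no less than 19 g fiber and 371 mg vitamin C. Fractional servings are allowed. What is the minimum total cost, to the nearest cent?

$5.66

This is a tiny linear program; its minimum lies at a vertex of the feasible set. List the vertices and price them.
avocado only: max(19/6, 371/15) = 24.73 servings → $22.26.
kale only: max(19/4, 371/96) = 4.75 servings → $6.65.
banana only: max(19/3, 371/12) = 30.92 servings → $10.82.
avocado + kale with both tight: 0.6589 servings and 3.762 servings → $5.86.
avocado + banana: the both-tight solution has a negative serving — not a feasible corner.
kale + banana with both tight: 3.688 servings and 1.417 servings → $5.66.
So the least-cost plan costs $5.66.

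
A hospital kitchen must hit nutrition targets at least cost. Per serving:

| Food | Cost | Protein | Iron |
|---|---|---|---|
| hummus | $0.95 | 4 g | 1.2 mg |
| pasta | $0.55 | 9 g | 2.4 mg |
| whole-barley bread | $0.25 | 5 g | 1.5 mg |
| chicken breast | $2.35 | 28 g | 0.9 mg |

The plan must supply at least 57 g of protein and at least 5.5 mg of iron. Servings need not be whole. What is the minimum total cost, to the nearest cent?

$2.85

Compare the cost at each extreme point of the feasible region.
hummus only: max(57/4, 5.5/1.2) = 14.25 servings → $13.54.
pasta only: max(57/9, 5.5/2.4) = 6.333 servings → $3.48.
whole-barley bread only: max(57/5, 5.5/1.5) = 11.4 servings → $2.85.
chicken breast only: max(57/28, 5.5/0.9) = 6.111 servings → $14.36.
hummus + pasta with both targets exact would need a negative amount; discard.
hummus + whole-barley bread (both tight): parallel constraints — no distinct corner.
hummus + chicken breast with both tight: 3.423 servings and 1.547 servings → $6.89.
pasta + whole-barley bread: the both-tight solution has a negative serving — not a feasible corner.
pasta + chicken breast with both tight: 1.738 servings and 1.477 servings → $4.43.
whole-barley bread + chicken breast with both tight: 2.739 servings and 1.547 servings → $4.32.
Cheapest feasible corner: $2.85.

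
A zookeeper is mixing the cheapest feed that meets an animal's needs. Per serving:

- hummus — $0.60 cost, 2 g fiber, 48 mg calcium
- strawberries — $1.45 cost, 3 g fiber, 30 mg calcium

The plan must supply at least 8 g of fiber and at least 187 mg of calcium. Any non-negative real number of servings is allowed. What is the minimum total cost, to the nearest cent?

The cheapest plan sits at a corner of the feasible region — with two constraints it uses at most two foods.
hummus only: max(8/2, 187/48) = 4 servings → $2.40.
strawberries only: max(8/3, 187/30) = 6.233 servings → $9.04.
hummus + strawberries with both tight: 3.821 servings and 0.119 servings → $2.47.
The minimum over all feasible corners is $2.40.

$2.40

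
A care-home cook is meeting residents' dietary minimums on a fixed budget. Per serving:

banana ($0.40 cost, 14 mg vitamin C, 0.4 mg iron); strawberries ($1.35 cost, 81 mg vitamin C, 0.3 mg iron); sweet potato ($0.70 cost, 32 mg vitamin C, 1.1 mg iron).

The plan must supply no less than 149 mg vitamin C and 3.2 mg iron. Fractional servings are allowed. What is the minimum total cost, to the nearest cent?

$2.93

banana only: max(149/14, 3.2/0.4) = 10.64 servings → $4.26.
strawberries only: max(149/81, 3.2/0.3) = 10.67 servings → $14.40.
sweet potato only: max(149/32, 3.2/1.1) = 4.656 servings → $3.26.
banana + strawberries with both tight: 7.606 servings and 0.5248 servings → $3.75.
banana + sweet potato: intersection lies outside the first quadrant.
strawberries + sweet potato with both tight: 0.7736 servings and 2.698 servings → $2.93.
The minimum over all feasible corners is $2.93.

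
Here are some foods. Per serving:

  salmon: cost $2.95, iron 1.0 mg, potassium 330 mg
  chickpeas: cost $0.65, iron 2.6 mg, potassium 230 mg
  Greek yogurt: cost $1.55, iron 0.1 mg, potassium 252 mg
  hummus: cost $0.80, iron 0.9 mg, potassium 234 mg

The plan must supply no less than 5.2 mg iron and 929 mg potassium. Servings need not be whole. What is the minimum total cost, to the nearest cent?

$2.63

This is a tiny linear program; its minimum lies at a vertex of the feasible set. List the vertices and price them.
salmon only: max(5.2/1.0, 929/330) = 5.2 servings → $15.34.
chickpeas only: max(5.2/2.6, 929/230) = 4.039 servings → $2.63.
Greek yogurt only: max(5.2/0.1, 929/252) = 52 servings → $80.60.
hummus only: max(5.2/0.9, 929/234) = 5.778 servings → $4.62.
salmon + chickpeas with both tight: 1.942 servings and 1.253 servings → $6.54.
salmon + Greek yogurt with both targets exact would need a negative amount; discard.
salmon + hummus: intersection lies outside the first quadrant.
chickpeas + Greek yogurt with both tight: 1.926 servings and 1.929 servings → $4.24.
chickpeas + hummus with both tight: 0.9484 servings and 3.038 servings → $3.05.
Greek yogurt + hummus: intersection lies outside the first quadrant.
The minimum over all feasible corners is $2.63.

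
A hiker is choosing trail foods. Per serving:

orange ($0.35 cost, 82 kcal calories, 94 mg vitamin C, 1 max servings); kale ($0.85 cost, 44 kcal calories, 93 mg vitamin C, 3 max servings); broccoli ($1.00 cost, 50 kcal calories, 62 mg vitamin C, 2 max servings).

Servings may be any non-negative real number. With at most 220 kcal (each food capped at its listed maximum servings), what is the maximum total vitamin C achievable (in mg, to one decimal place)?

388.1 mg

Vitamin C per kcal: kale 2.114, broccoli 1.24, orange 1.146.
Take 3 servings of kale: uses 132 kcal, +279.0 mg vitamin C (running total 279.0 mg).
Take 1.76 servings of broccoli: uses 88 kcal, +109.1 mg vitamin C (running total 388.1 mg).
Filling greedily by vitamin C-per-kcal is optimal for one linear limit, giving 388.1 mg.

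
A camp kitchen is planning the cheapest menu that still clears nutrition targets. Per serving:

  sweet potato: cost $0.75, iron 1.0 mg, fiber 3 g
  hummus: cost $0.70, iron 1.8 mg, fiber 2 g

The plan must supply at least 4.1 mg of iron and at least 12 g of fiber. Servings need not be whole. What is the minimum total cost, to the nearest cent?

$3.02

Check every corner: each single food scaled to meet both minima, and each pair solved so both constraints bind.
sweet potato only: max(4.1/1.0, 12/3) = 4.1 servings → $3.08.
hummus only: max(4.1/1.8, 12/2) = 6 servings → $4.20.
sweet potato + hummus with both tight: 3.941 servings and 0.08824 servings → $3.02.
So the least-cost plan costs $3.02.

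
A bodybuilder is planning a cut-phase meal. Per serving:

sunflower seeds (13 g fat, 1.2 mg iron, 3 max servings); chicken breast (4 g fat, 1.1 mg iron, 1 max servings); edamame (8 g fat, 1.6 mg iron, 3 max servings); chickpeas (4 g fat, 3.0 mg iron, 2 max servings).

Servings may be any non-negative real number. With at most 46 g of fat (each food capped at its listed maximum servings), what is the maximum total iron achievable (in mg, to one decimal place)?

12.8 mg

Iron per g fat: chickpeas 0.75, chicken breast 0.275, edamame 0.2, sunflower seeds 0.09231.
Take 2 servings of chickpeas: uses 8 g fat, +6.0 mg iron (running total 6.0 mg).
Take 1 serving of chicken breast: uses 4 g fat, +1.1 mg iron (running total 7.1 mg).
Take 3 servings of edamame: uses 24 g fat, +4.8 mg iron (running total 11.9 mg).
Take 0.7692 servings of sunflower seeds: uses 10 g fat, +0.9 mg iron (running total 12.8 mg).
Filling greedily by iron-per-g fat is optimal for one linear limit, giving 12.8 mg.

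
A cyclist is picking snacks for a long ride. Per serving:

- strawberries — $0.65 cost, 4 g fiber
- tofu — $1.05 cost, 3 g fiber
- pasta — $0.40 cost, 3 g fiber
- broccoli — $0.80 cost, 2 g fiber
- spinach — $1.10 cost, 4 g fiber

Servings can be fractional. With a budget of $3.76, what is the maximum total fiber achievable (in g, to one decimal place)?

Fiber per dollar: pasta 7.5, strawberries 6.154, spinach 3.636, tofu 2.857, broccoli 2.5.
With no serving limits, spend the whole cost allowance on pasta: $3.76 / $0.40 × 3 g = 28.2 g.

28.2 g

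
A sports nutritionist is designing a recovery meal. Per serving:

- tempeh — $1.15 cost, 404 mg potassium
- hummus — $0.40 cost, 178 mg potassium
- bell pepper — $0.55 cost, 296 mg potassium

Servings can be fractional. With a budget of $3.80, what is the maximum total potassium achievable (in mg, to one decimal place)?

Potassium per dollar: bell pepper 538.2, hummus 445, tempeh 351.3.
With no serving limits, spend the whole cost allowance on bell pepper: $3.80 / $0.55 × 296 mg = 2045.1 mg.

2045.1 mg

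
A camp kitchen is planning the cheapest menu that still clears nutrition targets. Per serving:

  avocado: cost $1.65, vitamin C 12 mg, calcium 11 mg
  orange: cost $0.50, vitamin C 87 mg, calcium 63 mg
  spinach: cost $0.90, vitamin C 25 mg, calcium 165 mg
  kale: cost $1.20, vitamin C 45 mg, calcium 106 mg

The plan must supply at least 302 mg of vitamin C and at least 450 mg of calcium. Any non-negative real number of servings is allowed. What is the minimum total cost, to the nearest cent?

With two linear requirements the optimum uses one or two foods; enumerate the corners.
avocado only: max(302/12, 450/11) = 40.91 servings → $67.50.
orange only: max(302/87, 450/63) = 7.143 servings → $3.57.
spinach only: max(302/25, 450/165) = 12.08 servings → $10.87.
kale only: max(302/45, 450/106) = 6.711 servings → $8.05.
avocado + orange: the both-tight solution has a negative serving — not a feasible corner.
avocado + spinach with both tight: 22.63 servings and 1.219 servings → $38.43.
avocado + kale with both tight: 15.14 servings and 2.674 servings → $28.19.
orange + spinach with both tight: 3.019 servings and 1.575 servings → $2.93.
orange + kale with both tight: 1.842 servings and 3.151 servings → $4.70.
spinach + kale with both targets exact would need a negative amount; discard.
Cheapest feasible corner: $2.93.

$2.93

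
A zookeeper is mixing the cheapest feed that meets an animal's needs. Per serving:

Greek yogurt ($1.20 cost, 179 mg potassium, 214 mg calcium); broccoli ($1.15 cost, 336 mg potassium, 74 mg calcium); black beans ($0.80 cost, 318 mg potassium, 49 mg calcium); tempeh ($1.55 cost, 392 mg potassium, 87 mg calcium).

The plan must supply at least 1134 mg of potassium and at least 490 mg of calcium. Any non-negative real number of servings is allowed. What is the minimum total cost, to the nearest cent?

Two binding constraints pin down two serving amounts, so the optimal mix uses at most two foods. The candidates are each food alone (scaled to the tighter of potassium/calcium) and each pair with both constraints tight.
Greek yogurt only: max(1134/179, 490/214) = 6.335 servings → $7.60.
broccoli only: max(1134/336, 490/74) = 6.622 servings → $7.61.
black beans only: max(1134/318, 490/49) = 10 servings → $8.00.
tempeh only: max(1134/392, 490/87) = 5.632 servings → $8.73.
Greek yogurt + broccoli with both tight: 1.376 servings and 2.642 servings → $4.69.
Greek yogurt + black beans with both tight: 1.691 servings and 2.614 servings → $4.12.
Greek yogurt + tempeh with both tight: 1.368 servings and 2.268 servings → $5.16.
broccoli + black beans: intersection lies outside the first quadrant.
broccoli + tempeh with both targets exact would need a negative amount; discard.
black beans + tempeh: the both-tight solution has a negative serving — not a feasible corner.
Cheapest feasible corner: $4.12.

$4.12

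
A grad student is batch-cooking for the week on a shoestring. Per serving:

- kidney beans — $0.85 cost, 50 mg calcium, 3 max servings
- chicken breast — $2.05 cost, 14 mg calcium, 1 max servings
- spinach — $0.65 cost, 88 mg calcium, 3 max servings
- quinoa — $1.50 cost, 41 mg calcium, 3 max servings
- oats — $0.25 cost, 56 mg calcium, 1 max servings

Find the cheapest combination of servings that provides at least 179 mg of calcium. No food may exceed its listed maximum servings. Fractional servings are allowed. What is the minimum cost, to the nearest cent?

Cost per mg of calcium: oats $0.0045, spinach $0.0074, kidney beans $0.0170, quinoa $0.0366, chicken breast $0.1464.
Take 1 serving of oats: +56.0 mg calcium for $0.25 (total $0.25, still need 123.0 mg).
Take 1.398 servings of spinach: +123.0 mg calcium for $0.91 (total $1.16, still need 0.0 mg).
Filling from the cheapest source first is optimal under one linear minimum: $1.16.

$1.16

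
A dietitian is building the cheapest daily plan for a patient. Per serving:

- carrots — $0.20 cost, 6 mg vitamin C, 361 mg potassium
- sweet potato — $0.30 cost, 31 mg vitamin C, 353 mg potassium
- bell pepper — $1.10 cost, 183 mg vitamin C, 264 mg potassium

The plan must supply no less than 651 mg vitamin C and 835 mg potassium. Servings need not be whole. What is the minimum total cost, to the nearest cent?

$3.91

Check every corner: each single food scaled to meet both minima, and each pair solved so both constraints bind.
carrots only: max(651/6, 835/361) = 108.5 servings → $21.70.
sweet potato only: max(651/31, 835/353) = 21 servings → $6.30.
bell pepper only: max(651/183, 835/264) = 3.557 servings → $3.91.
carrots + sweet potato with both targets exact would need a negative amount; discard.
carrots + bell pepper: the both-tight solution has a negative serving — not a feasible corner.
sweet potato + bell pepper: intersection lies outside the first quadrant.
Cheapest feasible corner: $3.91.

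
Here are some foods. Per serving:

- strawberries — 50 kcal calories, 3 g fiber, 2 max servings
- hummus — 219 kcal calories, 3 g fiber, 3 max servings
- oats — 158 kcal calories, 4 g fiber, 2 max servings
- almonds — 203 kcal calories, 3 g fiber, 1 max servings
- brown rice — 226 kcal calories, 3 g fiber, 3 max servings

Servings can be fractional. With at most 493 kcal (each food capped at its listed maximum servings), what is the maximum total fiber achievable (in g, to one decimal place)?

Fiber per kcal: strawberries 0.06, oats 0.02532, almonds 0.01478, hummus 0.0137, brown rice 0.01327.
Take 2 servings of strawberries: uses 100 kcal, +6.0 g fiber (running total 6.0 g).
Take 2 servings of oats: uses 316 kcal, +8.0 g fiber (running total 14.0 g).
Take 0.3793 servings of almonds: uses 77 kcal, +1.1 g fiber (running total 15.1 g).
Filling greedily by fiber-per-kcal is optimal for one linear limit, giving 15.1 g.

15.1 g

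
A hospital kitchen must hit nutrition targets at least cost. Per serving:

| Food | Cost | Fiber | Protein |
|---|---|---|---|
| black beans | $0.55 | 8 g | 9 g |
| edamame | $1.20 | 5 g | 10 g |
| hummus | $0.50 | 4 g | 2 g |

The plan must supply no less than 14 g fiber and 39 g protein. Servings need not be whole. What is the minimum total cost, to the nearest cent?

Two binding constraints pin down two serving amounts, so the optimal mix uses at most two foods. The candidates are each food alone (scaled to the tighter of fiber/protein) and each pair with both constraints tight.
black beans only: max(14/8, 39/9) = 4.333 servings → $2.38.
edamame only: max(14/5, 39/10) = 3.9 servings → $4.68.
hummus only: max(14/4, 39/2) = 19.5 servings → $9.75.
black beans + edamame: the both-tight solution has a negative serving — not a feasible corner.
black beans + hummus: intersection lies outside the first quadrant.
edamame + hummus with both targets exact would need a negative amount; discard.
The minimum over all feasible corners is $2.38.

$2.38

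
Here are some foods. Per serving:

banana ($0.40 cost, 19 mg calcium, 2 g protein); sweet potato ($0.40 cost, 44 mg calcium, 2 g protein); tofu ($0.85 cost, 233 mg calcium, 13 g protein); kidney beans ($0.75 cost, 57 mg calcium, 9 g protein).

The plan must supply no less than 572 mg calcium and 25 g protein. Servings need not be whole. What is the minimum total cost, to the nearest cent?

$2.09

Two binding constraints pin down two serving amounts, so the optimal mix uses at most two foods. The candidates are each food alone (scaled to the tighter of calcium/protein) and each pair with both constraints tight.
banana only: max(572/19, 25/2) = 30.11 servings → $12.04.
sweet potato only: max(572/44, 25/2) = 13 servings → $5.20.
tofu only: max(572/233, 25/13) = 2.455 servings → $2.09.
kidney beans only: max(572/57, 25/9) = 10.04 servings → $7.53.
banana + sweet potato: intersection lies outside the first quadrant.
banana + tofu with both targets exact would need a negative amount; discard.
banana + kidney beans: the both-tight solution has a negative serving — not a feasible corner.
sweet potato + tofu with both targets exact would need a negative amount; discard.
sweet potato + kidney beans with both targets exact would need a negative amount; discard.
tofu + kidney beans with both targets exact would need a negative amount; discard.
Cheapest feasible corner: $2.09.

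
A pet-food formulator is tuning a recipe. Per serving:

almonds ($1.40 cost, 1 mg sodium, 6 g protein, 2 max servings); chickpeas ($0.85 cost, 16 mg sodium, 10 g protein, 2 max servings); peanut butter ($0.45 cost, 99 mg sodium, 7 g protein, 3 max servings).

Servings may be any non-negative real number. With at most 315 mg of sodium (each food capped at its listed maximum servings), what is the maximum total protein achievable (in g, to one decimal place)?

Protein per mg sodium: almonds 6, chickpeas 0.625, peanut butter 0.07071.
Take 2 servings of almonds: uses 2 mg sodium, +12.0 g protein (running total 12.0 g).
Take 2 servings of chickpeas: uses 32 mg sodium, +20.0 g protein (running total 32.0 g).
Take 2.838 servings of peanut butter: uses 281 mg sodium, +19.9 g protein (running total 51.9 g).
Greedy by best ratio exhausts the sodium allowance optimally: 51.9 g.

51.9 g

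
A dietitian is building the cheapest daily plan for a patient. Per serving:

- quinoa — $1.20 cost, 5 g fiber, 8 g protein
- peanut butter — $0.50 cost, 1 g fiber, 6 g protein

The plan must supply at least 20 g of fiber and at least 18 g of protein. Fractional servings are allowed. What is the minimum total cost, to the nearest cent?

quinoa only: max(20/5, 18/8) = 4 servings → $4.80.
peanut butter only: max(20/1, 18/6) = 20 servings → $10.00.
quinoa + peanut butter: the both-tight solution has a negative serving — not a feasible corner.
Cheapest feasible corner: $4.80.

$4.80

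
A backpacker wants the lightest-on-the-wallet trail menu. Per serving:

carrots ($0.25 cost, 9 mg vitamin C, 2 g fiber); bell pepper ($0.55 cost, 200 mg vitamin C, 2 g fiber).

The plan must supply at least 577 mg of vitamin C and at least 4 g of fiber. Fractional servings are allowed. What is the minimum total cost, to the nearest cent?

$1.59

carrots only: max(577/9, 4/2) = 64.11 servings → $16.03.
bell pepper only: max(577/200, 4/2) = 2.885 servings → $1.59.
carrots + bell pepper with both targets exact would need a negative amount; discard.
Cheapest feasible corner: $1.59.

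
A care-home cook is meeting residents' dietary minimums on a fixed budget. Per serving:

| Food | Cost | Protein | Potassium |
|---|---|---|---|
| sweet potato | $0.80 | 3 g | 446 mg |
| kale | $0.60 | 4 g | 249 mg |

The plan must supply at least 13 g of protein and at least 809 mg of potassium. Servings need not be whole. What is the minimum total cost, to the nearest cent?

With two linear requirements the optimum uses one or two foods; enumerate the corners.
sweet potato only: max(13/3, 809/446) = 4.333 servings → $3.47.
kale only: max(13/4, 809/249) = 3.25 servings → $1.95.
sweet potato + kale: intersection lies outside the first quadrant.
Cheapest feasible corner: $1.95.

$1.95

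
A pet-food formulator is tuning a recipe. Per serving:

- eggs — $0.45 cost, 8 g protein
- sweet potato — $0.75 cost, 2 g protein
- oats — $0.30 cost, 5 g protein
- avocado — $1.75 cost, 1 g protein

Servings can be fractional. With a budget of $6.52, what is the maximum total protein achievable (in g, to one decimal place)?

Protein per dollar: eggs 17.78, oats 16.67, sweet potato 2.667, avocado 0.5714.
With no serving limits, spend the whole cost allowance on eggs: $6.52 / $0.45 × 8 g = 115.9 g.

115.9 g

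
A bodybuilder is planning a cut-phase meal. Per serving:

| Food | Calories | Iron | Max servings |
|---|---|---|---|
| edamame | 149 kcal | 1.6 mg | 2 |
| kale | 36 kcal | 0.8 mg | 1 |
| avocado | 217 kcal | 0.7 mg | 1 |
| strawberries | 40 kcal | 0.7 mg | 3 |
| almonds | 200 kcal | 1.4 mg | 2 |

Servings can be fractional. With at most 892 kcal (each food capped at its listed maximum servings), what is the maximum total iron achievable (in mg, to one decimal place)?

9.0 mg

Iron per kcal: kale 0.02222, strawberries 0.0175, edamame 0.01074, almonds 0.007, avocado 0.003226.
Take 1 serving of kale: uses 36 kcal, +0.8 mg iron (running total 0.8 mg).
Take 3 servings of strawberries: uses 120 kcal, +2.1 mg iron (running total 2.9 mg).
Take 2 servings of edamame: uses 298 kcal, +3.2 mg iron (running total 6.1 mg).
Take 2 servings of almonds: uses 400 kcal, +2.8 mg iron (running total 8.9 mg).
Take 0.1751 servings of avocado: uses 38 kcal, +0.1 mg iron (running total 9.0 mg).
Greedy by best ratio exhausts the calories allowance optimally: 9.0 mg.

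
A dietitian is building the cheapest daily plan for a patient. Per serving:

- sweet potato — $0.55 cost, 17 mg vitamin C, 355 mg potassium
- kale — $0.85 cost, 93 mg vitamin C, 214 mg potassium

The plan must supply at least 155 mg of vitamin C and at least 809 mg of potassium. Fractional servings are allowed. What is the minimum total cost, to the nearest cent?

sweet potato only: max(155/17, 809/355) = 9.118 servings → $5.01.
kale only: max(155/93, 809/214) = 3.78 servings → $3.21.
sweet potato + kale with both tight: 1.432 servings and 1.405 servings → $1.98.
So the least-cost plan costs $1.98.

$1.98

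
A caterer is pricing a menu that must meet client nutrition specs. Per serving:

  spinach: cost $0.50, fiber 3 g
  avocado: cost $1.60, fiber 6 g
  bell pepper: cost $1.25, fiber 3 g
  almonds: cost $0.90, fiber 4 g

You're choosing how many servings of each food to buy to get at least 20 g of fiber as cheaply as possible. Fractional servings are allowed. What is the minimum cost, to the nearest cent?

$3.33

Cost per g of fiber: spinach $0.1667, almonds $0.2250, avocado $0.2667, bell pepper $0.4167.
With no serving limits, use only spinach: 20 g / 3 g = 6.667 servings × $0.50 = $3.33.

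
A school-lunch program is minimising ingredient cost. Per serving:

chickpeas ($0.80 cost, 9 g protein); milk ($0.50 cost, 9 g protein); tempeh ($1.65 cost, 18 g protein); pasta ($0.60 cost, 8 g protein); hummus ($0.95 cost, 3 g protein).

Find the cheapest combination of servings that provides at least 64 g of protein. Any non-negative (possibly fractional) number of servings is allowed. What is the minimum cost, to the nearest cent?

$3.56

Cost per g of protein: milk $0.0556, pasta $0.0750, chickpeas $0.0889, tempeh $0.0917, hummus $0.3167.
With no serving limits, use only milk: 64 g / 9 g = 7.111 servings × $0.50 = $3.56.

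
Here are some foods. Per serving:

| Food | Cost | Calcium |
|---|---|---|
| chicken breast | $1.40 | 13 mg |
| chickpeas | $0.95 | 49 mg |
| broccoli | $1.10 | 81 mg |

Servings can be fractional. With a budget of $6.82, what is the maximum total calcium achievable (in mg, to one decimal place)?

502.2 mg

Calcium per dollar: broccoli 73.64, chickpeas 51.58, chicken breast 9.286.
With no serving limits, spend the whole cost allowance on broccoli: $6.82 / $1.10 × 81 mg = 502.2 mg.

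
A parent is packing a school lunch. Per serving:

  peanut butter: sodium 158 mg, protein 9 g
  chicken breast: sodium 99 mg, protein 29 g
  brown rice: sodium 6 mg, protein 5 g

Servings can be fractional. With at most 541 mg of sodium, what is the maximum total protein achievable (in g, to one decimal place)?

Protein per mg sodium: brown rice 0.8333, chicken breast 0.2929, peanut butter 0.05696.
With no serving limits, spend the whole sodium allowance on brown rice: 541 mg / 6 mg × 5 g = 450.8 g.

450.8 g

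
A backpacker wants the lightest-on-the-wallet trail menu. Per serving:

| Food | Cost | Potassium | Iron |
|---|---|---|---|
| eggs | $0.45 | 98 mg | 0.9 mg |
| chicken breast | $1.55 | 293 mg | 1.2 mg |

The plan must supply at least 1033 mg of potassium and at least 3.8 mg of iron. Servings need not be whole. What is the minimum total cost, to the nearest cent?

Minimising a linear cost over {potassium ≥ 1033, iron ≥ 3.8, servings ≥ 0} — the optimum is at a vertex, using one or two foods.
eggs only: max(1033/98, 3.8/0.9) = 10.54 servings → $4.74.
chicken breast only: max(1033/293, 3.8/1.2) = 3.526 servings → $5.46.
eggs + chicken breast: the both-tight solution has a negative serving — not a feasible corner.
The minimum over all feasible corners is $4.74.

$4.74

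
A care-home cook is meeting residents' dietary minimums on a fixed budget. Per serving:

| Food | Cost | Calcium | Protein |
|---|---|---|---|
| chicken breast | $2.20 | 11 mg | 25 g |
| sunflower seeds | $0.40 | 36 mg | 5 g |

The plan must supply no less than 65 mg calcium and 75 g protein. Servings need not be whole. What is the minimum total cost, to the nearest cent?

chicken breast only: max(65/11, 75/25) = 5.909 servings → $13.00.
sunflower seeds only: max(65/36, 75/5) = 15 servings → $6.00.
chicken breast + sunflower seeds with both tight: 2.811 servings and 0.9467 servings → $6.56.
So the least-cost plan costs $6.00.

$6.00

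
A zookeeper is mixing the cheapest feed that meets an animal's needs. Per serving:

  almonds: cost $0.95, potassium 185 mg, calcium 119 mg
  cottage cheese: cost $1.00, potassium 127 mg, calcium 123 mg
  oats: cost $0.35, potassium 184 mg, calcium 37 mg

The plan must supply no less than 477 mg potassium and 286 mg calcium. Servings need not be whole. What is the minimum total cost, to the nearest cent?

$2.30

An LP optimum is at a vertex; with two nutrient constraints at most two foods are used. Check each candidate.
almonds only: max(477/185, 286/119) = 2.578 servings → $2.45.
cottage cheese only: max(477/127, 286/123) = 3.756 servings → $3.76.
oats only: max(477/184, 286/37) = 7.73 servings → $2.71.
almonds + cottage cheese: the both-tight solution has a negative serving — not a feasible corner.
almonds + oats with both tight: 2.324 servings and 0.256 servings → $2.30.
cottage cheese + oats with both tight: 1.95 servings and 1.246 servings → $2.39.
The minimum over all feasible corners is $2.30.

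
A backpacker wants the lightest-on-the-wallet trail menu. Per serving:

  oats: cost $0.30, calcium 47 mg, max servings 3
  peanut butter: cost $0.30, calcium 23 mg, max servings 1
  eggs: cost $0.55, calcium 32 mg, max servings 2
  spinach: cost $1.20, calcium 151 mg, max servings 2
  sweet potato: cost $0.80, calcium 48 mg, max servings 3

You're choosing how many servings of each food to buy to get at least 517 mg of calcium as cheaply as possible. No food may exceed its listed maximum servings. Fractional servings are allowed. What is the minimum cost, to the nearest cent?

Cost per mg of calcium: oats $0.0064, spinach $0.0079, peanut butter $0.0130, sweet potato $0.0167, eggs $0.0172.
Take 3 servings of oats: +141.0 mg calcium for $0.90 (total $0.90, still need 376.0 mg).
Take 2 servings of spinach: +302.0 mg calcium for $2.40 (total $3.30, still need 74.0 mg).
Take 1 serving of peanut butter: +23.0 mg calcium for $0.30 (total $3.60, still need 51.0 mg).
Take 1.062 servings of sweet potato: +51.0 mg calcium for $0.85 (total $4.45, still need 0.0 mg).
Filling from the cheapest source first is optimal under one linear minimum: $4.45.

$4.45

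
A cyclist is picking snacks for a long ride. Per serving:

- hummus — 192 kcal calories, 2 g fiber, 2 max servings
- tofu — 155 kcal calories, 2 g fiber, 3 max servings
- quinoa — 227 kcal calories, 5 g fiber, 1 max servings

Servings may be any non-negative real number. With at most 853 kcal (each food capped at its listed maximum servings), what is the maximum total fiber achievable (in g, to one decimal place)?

12.7 g

Fiber per kcal: quinoa 0.02203, tofu 0.0129, hummus 0.01042.
Take 1 serving of quinoa: uses 227 kcal, +5.0 g fiber (running total 5.0 g).
Take 3 servings of tofu: uses 465 kcal, +6.0 g fiber (running total 11.0 g).
Take 0.8385 servings of hummus: uses 161 kcal, +1.7 g fiber (running total 12.7 g).
Greedy by best ratio exhausts the calories allowance optimally: 12.7 g.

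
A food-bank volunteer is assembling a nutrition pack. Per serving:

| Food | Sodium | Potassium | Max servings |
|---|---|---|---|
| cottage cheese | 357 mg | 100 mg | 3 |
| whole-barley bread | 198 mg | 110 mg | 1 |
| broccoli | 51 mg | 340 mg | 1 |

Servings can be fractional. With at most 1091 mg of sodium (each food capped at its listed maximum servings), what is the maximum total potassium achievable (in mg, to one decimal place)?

Potassium per mg sodium: broccoli 6.667, whole-barley bread 0.5556, cottage cheese 0.2801.
Take 1 serving of broccoli: uses 51 mg sodium, +340.0 mg potassium (running total 340.0 mg).
Take 1 serving of whole-barley bread: uses 198 mg sodium, +110.0 mg potassium (running total 450.0 mg).
Take 2.359 servings of cottage cheese: uses 842 mg sodium, +235.9 mg potassium (running total 685.9 mg).
Greedy by best ratio exhausts the sodium allowance optimally: 685.9 mg.

685.9 mg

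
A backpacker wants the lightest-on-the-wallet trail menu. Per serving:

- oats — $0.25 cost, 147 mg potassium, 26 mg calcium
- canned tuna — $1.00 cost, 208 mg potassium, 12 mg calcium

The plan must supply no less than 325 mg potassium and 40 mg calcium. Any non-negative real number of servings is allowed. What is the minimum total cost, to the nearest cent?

$0.55

For a min-cost LP with two ≥-constraints, a basic feasible solution has at most two positive variables.
oats only: max(325/147, 40/26) = 2.211 servings → $0.55.
canned tuna only: max(325/208, 40/12) = 3.333 servings → $3.33.
oats + canned tuna with both tight: 1.213 servings and 0.7053 servings → $1.01.
So the least-cost plan costs $0.55.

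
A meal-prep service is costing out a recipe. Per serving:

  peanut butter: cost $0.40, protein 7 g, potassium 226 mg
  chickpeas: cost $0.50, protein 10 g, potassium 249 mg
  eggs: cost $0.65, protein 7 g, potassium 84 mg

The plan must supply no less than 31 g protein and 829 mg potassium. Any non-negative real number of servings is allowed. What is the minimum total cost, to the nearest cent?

Compare the cost at each extreme point of the feasible region.
peanut butter only: max(31/7, 829/226) = 4.429 servings → $1.77.
chickpeas only: max(31/10, 829/249) = 3.329 servings → $1.66.
eggs only: max(31/7, 829/84) = 9.869 servings → $6.41.
peanut butter + chickpeas with both tight: 1.104 servings and 2.327 servings → $1.61.
peanut butter + eggs with both tight: 3.218 servings and 1.21 servings → $2.07.
chickpeas + eggs with both targets exact would need a negative amount; discard.
So the least-cost plan costs $1.61.

$1.61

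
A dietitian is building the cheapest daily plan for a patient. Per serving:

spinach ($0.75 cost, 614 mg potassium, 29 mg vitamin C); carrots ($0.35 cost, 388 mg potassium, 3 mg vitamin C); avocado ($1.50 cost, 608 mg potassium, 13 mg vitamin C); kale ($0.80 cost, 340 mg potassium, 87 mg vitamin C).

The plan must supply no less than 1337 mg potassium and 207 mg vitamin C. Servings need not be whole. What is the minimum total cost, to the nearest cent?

Minimising a linear cost over {potassium ≥ 1337, vitamin C ≥ 207, servings ≥ 0} — the optimum is at a vertex, using one or two foods.
spinach only: max(1337/614, 207/29) = 7.138 servings → $5.35.
carrots only: max(1337/388, 207/3) = 69 servings → $24.15.
avocado only: max(1337/608, 207/13) = 15.92 servings → $23.88.
kale only: max(1337/340, 207/87) = 3.932 servings → $3.15.
spinach + carrots with both targets exact would need a negative amount; discard.
spinach + avocado: the both-tight solution has a negative serving — not a feasible corner.
spinach + kale with both tight: 1.055 servings and 2.028 servings → $2.41.
carrots + avocado with both targets exact would need a negative amount; discard.
carrots + kale with both tight: 1.403 servings and 2.331 servings → $2.36.
avocado + kale with both tight: 0.9477 servings and 2.238 servings → $3.21.
So the least-cost plan costs $2.36.

$2.36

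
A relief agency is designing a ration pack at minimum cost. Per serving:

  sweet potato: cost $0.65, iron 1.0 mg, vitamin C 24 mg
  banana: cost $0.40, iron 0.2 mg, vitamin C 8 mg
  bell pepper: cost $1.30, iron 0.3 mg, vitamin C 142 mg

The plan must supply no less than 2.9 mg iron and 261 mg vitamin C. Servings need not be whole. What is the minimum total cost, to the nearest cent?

$3.45

An LP optimum is at a vertex; with two nutrient constraints at most two foods are used. Check each candidate.
sweet potato only: max(2.9/1.0, 261/24) = 10.88 servings → $7.07.
banana only: max(2.9/0.2, 261/8) = 32.62 servings → $13.05.
bell pepper only: max(2.9/0.3, 261/142) = 9.667 servings → $12.57.
sweet potato + banana: intersection lies outside the first quadrant.
sweet potato + bell pepper with both tight: 2.474 servings and 1.42 servings → $3.45.
banana + bell pepper with both tight: 12.83 servings and 1.115 servings → $6.58.
Cheapest feasible corner: $3.45.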